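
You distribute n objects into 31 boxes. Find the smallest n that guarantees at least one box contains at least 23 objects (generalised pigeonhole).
n = (23 − 1)·31 + 1 = 683

By the generalised pigeonhole principle, to guarantee some box contains ≥ r objects we need more than (r − 1) · k objects total. Threshold: n = (r − 1) · k + 1. With r = 23 and k = 31: n = 22 · 31 + 1 = 682 + 1 = 683. For n = 682 = 22 · 31, we can put exactly 22 objects in every box, avoiding 23 in any single one — so 683 is tight.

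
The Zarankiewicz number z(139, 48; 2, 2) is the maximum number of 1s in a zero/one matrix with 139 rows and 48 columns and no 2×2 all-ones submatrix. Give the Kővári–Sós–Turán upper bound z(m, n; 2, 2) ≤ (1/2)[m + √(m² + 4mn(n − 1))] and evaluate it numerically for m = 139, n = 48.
z(139, 48; 2, 2) ≤ (1/2)[139 + √(139² + 4·139·48·47)] = (1/2)[139 + √1273657] = 633.7821

Kővári–Sós–Turán: let r_1, ..., r_139 be the row sums and z = Σ r_i the total number of 1s. Each pair of columns can share at most one row with both entries 1 (else a 2×2 all-ones block appears), so Σ_i C(r_i, 2) ≤ C(48, 2) = 1128. By convexity Σ_i C(r_i, 2) ≥ 139·C(z/139, 2) = z(z − 139)/(2·139), giving z² − 139z − 139·48·47 ≤ 0 and hence z ≤ (1/2)[139 + √(19321 + 4·313584)] = (1/2)[139 + √1273657] ≈ (1/2)(139 + 1128.5641) = 633.7821.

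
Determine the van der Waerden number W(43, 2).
W(43, 2) = 43 + 1 = 44

A 2-term AP is any pair of integers, so a monochromatic 2-AP exists iff some colour is used at least twice. With 43 colours, the colouring i ↦ i on {1, ..., 43} uses each colour once, avoiding any monochromatic pair, so W(43, 2) > 43. For {1, ..., 44}, pigeonhole forces two integers of the same colour, which form a monochromatic 2-AP. Hence W(43, 2) = 44.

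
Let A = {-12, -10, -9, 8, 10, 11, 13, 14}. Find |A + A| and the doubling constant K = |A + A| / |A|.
K = |A + A| / |A| = 27/8

Enumerate A + A = {a + b : a, b ∈ A}. With |A| = 8, there are |A|^2 = 64 ordered sum pairs; collecting distinct values, A + A = {-24, -22, -21, -20, -19, -18, -4, -2, -1, 0, 1, 2, 3, 4, 5, 16, 18, 19, 20, 21, 22, 23, 24, 25, 26, 27, 28}, so |A + A| = 27. Thus K = 27/8. For comparison, the minimum possible |A + A| over all 8-element sets is 2·8 − 1 = 15 (so min K = 15/8), attained only by arithmetic progressions.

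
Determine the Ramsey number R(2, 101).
R(2, 101) = 101

R(2, k) = k for all k ≥ 2: in a 2-colouring of K_k, either some edge is red (a red K_2) or all edges are blue (a blue K_k). And K_{100} coloured all-blue has no blue K_101, so R(2, 101) > 100. Hence R(2, 101) = 101.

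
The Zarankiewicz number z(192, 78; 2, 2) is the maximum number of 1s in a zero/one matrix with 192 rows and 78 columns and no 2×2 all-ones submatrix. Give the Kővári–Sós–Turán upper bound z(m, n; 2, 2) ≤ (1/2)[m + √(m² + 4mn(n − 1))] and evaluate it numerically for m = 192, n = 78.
z(192, 78; 2, 2) ≤ (1/2)[192 + √(192² + 4·192·78·77)] = (1/2)[192 + √4649472] = 1174.1317

Kővári–Sós–Turán: let r_1, ..., r_192 be the row sums and z = Σ r_i the total number of 1s. Each pair of columns can share at most one row with both entries 1 (else a 2×2 all-ones block appears), so Σ_i C(r_i, 2) ≤ C(78, 2) = 3003. By convexity Σ_i C(r_i, 2) ≥ 192·C(z/192, 2) = z(z − 192)/(2·192), giving z² − 192z − 192·78·77 ≤ 0 and hence z ≤ (1/2)[192 + √(36864 + 4·1153152)] = (1/2)[192 + √4649472] ≈ (1/2)(192 + 2156.2634) = 1174.1317.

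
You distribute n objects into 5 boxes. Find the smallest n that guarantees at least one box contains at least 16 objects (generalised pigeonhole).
n = (16 − 1)·5 + 1 = 76

By the generalised pigeonhole principle, to guarantee some box contains ≥ r objects we need more than (r − 1) · k objects total. Threshold: n = (r − 1) · k + 1. With r = 16 and k = 5: n = 15 · 5 + 1 = 75 + 1 = 76. For n = 75 = 15 · 5, we can put exactly 15 objects in every box, avoiding 16 in any single one — so 76 is tight.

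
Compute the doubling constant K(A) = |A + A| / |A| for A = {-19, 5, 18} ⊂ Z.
K = |A + A| / |A| = 6/3 = 2

Enumerate A + A = {a + b : a, b ∈ A}. With |A| = 3, there are |A|^2 = 9 ordered sum pairs; collecting distinct values, A + A = {-38, -14, -1, 10, 23, 36}, so |A + A| = 6. Thus K = 6/3 = 2. For comparison, the minimum possible |A + A| over all 3-element sets is 2·3 − 1 = 5 (so min K = 5/3), attained only by arithmetic progressions.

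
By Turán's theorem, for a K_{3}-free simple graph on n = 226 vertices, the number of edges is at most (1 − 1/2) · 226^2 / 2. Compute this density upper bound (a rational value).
Turán density bound = (1/2) · 226^2/2 = 12769

Turán's theorem: ex(n, K_{r+1}) is achieved by the complete r-partite Turán graph T(n, r) with parts as balanced as possible, and is at most (1 − 1/r) · n^2/2. For r = 2, n = 226: the density bound is (1/2) · 51076/2 = 12769. Since 2 ∣ 226, the Turán graph T(226, 2) has parts of equal size 113, and its edge count e(T(226, 2)) = 12769 attains the density bound exactly.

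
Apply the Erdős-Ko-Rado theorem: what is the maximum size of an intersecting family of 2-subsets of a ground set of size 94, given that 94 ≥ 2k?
max |F| = C(93, 1) = 93

The Erdős-Ko-Rado theorem states: for n ≥ 2k, an intersecting family of k-subsets of an n-element set has size at most C(n − 1, k − 1), with equality for 'star' families {A ⊆ [n] : |A| = k, i ∈ A} (fix an element i). For n = 94, k = 2: C(93, 1) = 93.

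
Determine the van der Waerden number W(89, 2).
W(89, 2) = 89 + 1 = 90

A 2-term AP is any pair of integers, so a monochromatic 2-AP exists iff some colour is used at least twice. With 89 colours, the colouring i ↦ i on {1, ..., 89} uses each colour once, avoiding any monochromatic pair, so W(89, 2) > 89. For {1, ..., 90}, pigeonhole forces two integers of the same colour, which form a monochromatic 2-AP. Hence W(89, 2) = 90.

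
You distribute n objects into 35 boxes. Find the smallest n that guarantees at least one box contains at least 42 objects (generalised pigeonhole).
n = (42 − 1)·35 + 1 = 1436

By the generalised pigeonhole principle, to guarantee some box contains ≥ r objects we need more than (r − 1) · k objects total. Threshold: n = (r − 1) · k + 1. With r = 42 and k = 35: n = 41 · 35 + 1 = 1435 + 1 = 1436. For n = 1435 = 41 · 35, we can put exactly 41 objects in every box, avoiding 42 in any single one — so 1436 is tight.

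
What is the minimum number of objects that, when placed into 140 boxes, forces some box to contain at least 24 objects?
n = (24 − 1)·140 + 1 = 3221

By the generalised pigeonhole principle, to guarantee some box contains ≥ r objects we need more than (r − 1) · k objects total. Threshold: n = (r − 1) · k + 1. With r = 24 and k = 140: n = 23 · 140 + 1 = 3220 + 1 = 3221. For n = 3220 = 23 · 140, we can put exactly 23 objects in every box, avoiding 24 in any single one — so 3221 is tight.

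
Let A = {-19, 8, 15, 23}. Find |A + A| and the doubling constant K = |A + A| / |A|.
K = |A + A| / |A| = 10/4 = 5/2

Enumerate A + A = {a + b : a, b ∈ A}. With |A| = 4, there are |A|^2 = 16 ordered sum pairs; collecting distinct values, A + A = {-38, -11, -4, 4, 16, 23, 30, 31, 38, 46}, so |A + A| = 10. Thus K = 10/4 = 5/2. For comparison, the minimum possible |A + A| over all 4-element sets is 2·4 − 1 = 7 (so min K = 7/4), attained only by arithmetic progressions.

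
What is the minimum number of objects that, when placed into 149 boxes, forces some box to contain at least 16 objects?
n = (16 − 1)·149 + 1 = 2236

By the generalised pigeonhole principle, to guarantee some box contains ≥ r objects we need more than (r − 1) · k objects total. Threshold: n = (r − 1) · k + 1. With r = 16 and k = 149: n = 15 · 149 + 1 = 2235 + 1 = 2236. For n = 2235 = 15 · 149, we can put exactly 15 objects in every box, avoiding 16 in any single one — so 2236 is tight.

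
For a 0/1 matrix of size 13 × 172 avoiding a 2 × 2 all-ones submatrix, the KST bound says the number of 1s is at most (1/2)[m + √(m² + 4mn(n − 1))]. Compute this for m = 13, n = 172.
z(13, 172; 2, 2) ≤ (1/2)[13 + √(13² + 4·13·172·171)] = (1/2)[13 + √1529593] = 624.8836

Kővári–Sós–Turán: let r_1, ..., r_13 be the row sums and z = Σ r_i the total number of 1s. Each pair of columns can share at most one row with both entries 1 (else a 2×2 all-ones block appears), so Σ_i C(r_i, 2) ≤ C(172, 2) = 14706. By convexity Σ_i C(r_i, 2) ≥ 13·C(z/13, 2) = z(z − 13)/(2·13), giving z² − 13z − 13·172·171 ≤ 0 and hence z ≤ (1/2)[13 + √(169 + 4·382356)] = (1/2)[13 + √1529593] ≈ (1/2)(13 + 1236.7672) = 624.8836.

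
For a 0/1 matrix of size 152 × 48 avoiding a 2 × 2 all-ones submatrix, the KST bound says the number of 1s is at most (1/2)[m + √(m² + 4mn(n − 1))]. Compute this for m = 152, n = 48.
z(152, 48; 2, 2) ≤ (1/2)[152 + √(152² + 4·152·48·47)] = (1/2)[152 + √1394752] = 666.4981

Kővári–Sós–Turán: let r_1, ..., r_152 be the row sums and z = Σ r_i the total number of 1s. Each pair of columns can share at most one row with both entries 1 (else a 2×2 all-ones block appears), so Σ_i C(r_i, 2) ≤ C(48, 2) = 1128. By convexity Σ_i C(r_i, 2) ≥ 152·C(z/152, 2) = z(z − 152)/(2·152), giving z² − 152z − 152·48·47 ≤ 0 and hence z ≤ (1/2)[152 + √(23104 + 4·342912)] = (1/2)[152 + √1394752] ≈ (1/2)(152 + 1180.9962) = 666.4981.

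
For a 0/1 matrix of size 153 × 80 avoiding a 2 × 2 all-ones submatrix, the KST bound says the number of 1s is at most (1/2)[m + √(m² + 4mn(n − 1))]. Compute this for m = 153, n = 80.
z(153, 80; 2, 2) ≤ (1/2)[153 + √(153² + 4·153·80·79)] = (1/2)[153 + √3891249] = 1062.8125

Kővári–Sós–Turán: let r_1, ..., r_153 be the row sums and z = Σ r_i the total number of 1s. Each pair of columns can share at most one row with both entries 1 (else a 2×2 all-ones block appears), so Σ_i C(r_i, 2) ≤ C(80, 2) = 3160. By convexity Σ_i C(r_i, 2) ≥ 153·C(z/153, 2) = z(z − 153)/(2·153), giving z² − 153z − 153·80·79 ≤ 0 and hence z ≤ (1/2)[153 + √(23409 + 4·966960)] = (1/2)[153 + √3891249] ≈ (1/2)(153 + 1972.6249) = 1062.8125.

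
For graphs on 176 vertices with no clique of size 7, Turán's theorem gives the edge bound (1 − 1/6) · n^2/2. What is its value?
Turán density bound = (5/6) · 176^2/2 = 38720/3 ≈ 12906.6667

Turán's theorem: ex(n, K_{r+1}) is achieved by the complete r-partite Turán graph T(n, r) with parts as balanced as possible, and is at most (1 − 1/r) · n^2/2. For r = 6, n = 176: the density bound is (5/6) · 30976/2 = 38720/3 ≈ 12906.6667. The integer-valued extremum is e(T(176, 6)) = 12906, which is strictly less than the density bound 38720/3 since 6 ∤ 176 (the parts of T(176, 6) cannot all be equal).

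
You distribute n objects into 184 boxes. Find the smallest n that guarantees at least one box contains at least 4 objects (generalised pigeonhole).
n = (4 − 1)·184 + 1 = 553

By the generalised pigeonhole principle, to guarantee some box contains ≥ r objects we need more than (r − 1) · k objects total. Threshold: n = (r − 1) · k + 1. With r = 4 and k = 184: n = 3 · 184 + 1 = 552 + 1 = 553. For n = 552 = 3 · 184, we can put exactly 3 objects in every box, avoiding 4 in any single one — so 553 is tight.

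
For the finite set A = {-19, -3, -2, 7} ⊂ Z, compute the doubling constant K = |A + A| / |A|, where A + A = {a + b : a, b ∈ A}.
K = |A + A| / |A| = 10/4 = 5/2

Enumerate A + A = {a + b : a, b ∈ A}. With |A| = 4, there are |A|^2 = 16 ordered sum pairs; collecting distinct values, A + A = {-38, -22, -21, -12, -6, -5, -4, 4, 5, 14}, so |A + A| = 10. Thus K = 10/4 = 5/2. For comparison, the minimum possible |A + A| over all 4-element sets is 2·4 − 1 = 7 (so min K = 7/4), attained only by arithmetic progressions.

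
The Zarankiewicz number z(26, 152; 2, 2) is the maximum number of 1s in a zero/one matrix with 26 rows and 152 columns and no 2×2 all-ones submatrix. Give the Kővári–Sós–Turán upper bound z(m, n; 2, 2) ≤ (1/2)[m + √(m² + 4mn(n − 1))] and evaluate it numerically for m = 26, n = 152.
z(26, 152; 2, 2) ≤ (1/2)[26 + √(26² + 4·26·152·151)] = (1/2)[26 + √2387684] = 785.6066

Kővári–Sós–Turán: let r_1, ..., r_26 be the row sums and z = Σ r_i the total number of 1s. Each pair of columns can share at most one row with both entries 1 (else a 2×2 all-ones block appears), so Σ_i C(r_i, 2) ≤ C(152, 2) = 11476. By convexity Σ_i C(r_i, 2) ≥ 26·C(z/26, 2) = z(z − 26)/(2·26), giving z² − 26z − 26·152·151 ≤ 0 and hence z ≤ (1/2)[26 + √(676 + 4·596752)] = (1/2)[26 + √2387684] ≈ (1/2)(26 + 1545.2133) = 785.6066.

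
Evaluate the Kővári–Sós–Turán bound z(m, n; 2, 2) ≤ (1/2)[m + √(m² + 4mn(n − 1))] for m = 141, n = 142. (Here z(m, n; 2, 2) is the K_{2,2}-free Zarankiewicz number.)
z(141, 142; 2, 2) ≤ (1/2)[141 + √(141² + 4·141·142·141)] = (1/2)[141 + √11312289] = 1752.1873

Kővári–Sós–Turán: let r_1, ..., r_141 be the row sums and z = Σ r_i the total number of 1s. Each pair of columns can share at most one row with both entries 1 (else a 2×2 all-ones block appears), so Σ_i C(r_i, 2) ≤ C(142, 2) = 10011. By convexity Σ_i C(r_i, 2) ≥ 141·C(z/141, 2) = z(z − 141)/(2·141), giving z² − 141z − 141·142·141 ≤ 0 and hence z ≤ (1/2)[141 + √(19881 + 4·2823102)] = (1/2)[141 + √11312289] ≈ (1/2)(141 + 3363.3746) = 1752.1873.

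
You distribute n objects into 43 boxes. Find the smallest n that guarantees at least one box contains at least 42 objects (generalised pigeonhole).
n = (42 − 1)·43 + 1 = 1764

By the generalised pigeonhole principle, to guarantee some box contains ≥ r objects we need more than (r − 1) · k objects total. Threshold: n = (r − 1) · k + 1. With r = 42 and k = 43: n = 41 · 43 + 1 = 1763 + 1 = 1764. For n = 1763 = 41 · 43, we can put exactly 41 objects in every box, avoiding 42 in any single one — so 1764 is tight.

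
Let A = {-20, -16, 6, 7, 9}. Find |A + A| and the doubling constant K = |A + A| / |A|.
K = |A + A| / |A| = 15/5 = 3

Enumerate A + A = {a + b : a, b ∈ A}. With |A| = 5, there are |A|^2 = 25 ordered sum pairs; collecting distinct values, A + A = {-40, -36, -32, -14, -13, -11, -10, -9, -7, 12, 13, 14, 15, 16, 18}, so |A + A| = 15. Thus K = 15/5 = 3. For comparison, the minimum possible |A + A| over all 5-element sets is 2·5 − 1 = 9 (so min K = 9/5), attained only by arithmetic progressions.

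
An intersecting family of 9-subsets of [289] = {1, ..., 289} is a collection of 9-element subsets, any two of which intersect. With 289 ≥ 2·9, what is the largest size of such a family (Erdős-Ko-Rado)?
max |F| = C(288, 8) = 1064204174039292

The Erdős-Ko-Rado theorem states: for n ≥ 2k, an intersecting family of k-subsets of an n-element set has size at most C(n − 1, k − 1), with equality for 'star' families {A ⊆ [n] : |A| = k, i ∈ A} (fix an element i). For n = 289, k = 9: C(288, 8) = 1064204174039292.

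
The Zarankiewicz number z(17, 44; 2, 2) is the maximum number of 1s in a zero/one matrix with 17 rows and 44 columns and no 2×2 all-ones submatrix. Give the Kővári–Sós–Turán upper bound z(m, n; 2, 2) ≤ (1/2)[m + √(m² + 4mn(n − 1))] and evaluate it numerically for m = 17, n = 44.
z(17, 44; 2, 2) ≤ (1/2)[17 + √(17² + 4·17·44·43)] = (1/2)[17 + √128945] = 188.0446

Kővári–Sós–Turán: let r_1, ..., r_17 be the row sums and z = Σ r_i the total number of 1s. Each pair of columns can share at most one row with both entries 1 (else a 2×2 all-ones block appears), so Σ_i C(r_i, 2) ≤ C(44, 2) = 946. By convexity Σ_i C(r_i, 2) ≥ 17·C(z/17, 2) = z(z − 17)/(2·17), giving z² − 17z − 17·44·43 ≤ 0 and hence z ≤ (1/2)[17 + √(289 + 4·32164)] = (1/2)[17 + √128945] ≈ (1/2)(17 + 359.0891) = 188.0446.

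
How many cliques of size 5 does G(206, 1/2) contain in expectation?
E[# K_5] = C(206, 5) · (1/2)^C(5, 2) = 2943861746 / 2^10 = 1471930873/512 ≈ 2874864.986328

For each 5-subset S of vertices (there are C(206, 5) = 2943861746 such S), let X_S = 1 if S induces a K_5 (all C(5, 2) = 10 edges present). Then P(X_S = 1) = (1/2)^10 = 1/1024. By linearity of expectation, E[# K_5] = C(206, 5) · (1/2)^10 = 2943861746 / 1024 = 1471930873/512 ≈ 2874864.986328.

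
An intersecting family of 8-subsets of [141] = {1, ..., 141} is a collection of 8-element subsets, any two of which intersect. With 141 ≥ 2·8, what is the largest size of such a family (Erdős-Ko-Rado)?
max |F| = C(140, 7) = 179593009560

The Erdős-Ko-Rado theorem states: for n ≥ 2k, an intersecting family of k-subsets of an n-element set has size at most C(n − 1, k − 1), with equality for 'star' families {A ⊆ [n] : |A| = k, i ∈ A} (fix an element i). For n = 141, k = 8: C(140, 7) = 179593009560.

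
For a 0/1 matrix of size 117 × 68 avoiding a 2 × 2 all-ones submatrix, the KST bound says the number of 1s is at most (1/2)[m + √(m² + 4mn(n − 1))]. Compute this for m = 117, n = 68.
z(117, 68; 2, 2) ≤ (1/2)[117 + √(117² + 4·117·68·67)] = (1/2)[117 + √2145897] = 790.944

Kővári–Sós–Turán: let r_1, ..., r_117 be the row sums and z = Σ r_i the total number of 1s. Each pair of columns can share at most one row with both entries 1 (else a 2×2 all-ones block appears), so Σ_i C(r_i, 2) ≤ C(68, 2) = 2278. By convexity Σ_i C(r_i, 2) ≥ 117·C(z/117, 2) = z(z − 117)/(2·117), giving z² − 117z − 117·68·67 ≤ 0 and hence z ≤ (1/2)[117 + √(13689 + 4·533052)] = (1/2)[117 + √2145897] ≈ (1/2)(117 + 1464.8881) = 790.944.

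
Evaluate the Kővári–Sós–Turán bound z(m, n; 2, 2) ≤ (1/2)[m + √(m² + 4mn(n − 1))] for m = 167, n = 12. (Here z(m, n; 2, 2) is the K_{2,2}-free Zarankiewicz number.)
z(167, 12; 2, 2) ≤ (1/2)[167 + √(167² + 4·167·12·11)] = (1/2)[167 + √116065] = 253.8416

Kővári–Sós–Turán: let r_1, ..., r_167 be the row sums and z = Σ r_i the total number of 1s. Each pair of columns can share at most one row with both entries 1 (else a 2×2 all-ones block appears), so Σ_i C(r_i, 2) ≤ C(12, 2) = 66. By convexity Σ_i C(r_i, 2) ≥ 167·C(z/167, 2) = z(z − 167)/(2·167), giving z² − 167z − 167·12·11 ≤ 0 and hence z ≤ (1/2)[167 + √(27889 + 4·22044)] = (1/2)[167 + √116065] ≈ (1/2)(167 + 340.6831) = 253.8416.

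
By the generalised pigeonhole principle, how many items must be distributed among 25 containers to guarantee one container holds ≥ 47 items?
n = (47 − 1)·25 + 1 = 1151

By the generalised pigeonhole principle, to guarantee some box contains ≥ r objects we need more than (r − 1) · k objects total. Threshold: n = (r − 1) · k + 1. With r = 47 and k = 25: n = 46 · 25 + 1 = 1150 + 1 = 1151. For n = 1150 = 46 · 25, we can put exactly 46 objects in every box, avoiding 47 in any single one — so 1151 is tight.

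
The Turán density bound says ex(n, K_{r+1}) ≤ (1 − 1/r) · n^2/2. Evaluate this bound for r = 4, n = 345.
Turán density bound = (3/4) · 345^2/2 = 357075/8 ≈ 44634.375

Turán's theorem: ex(n, K_{r+1}) is achieved by the complete r-partite Turán graph T(n, r) with parts as balanced as possible, and is at most (1 − 1/r) · n^2/2. For r = 4, n = 345: the density bound is (3/4) · 119025/2 = 357075/8 ≈ 44634.375. The integer-valued extremum is e(T(345, 4)) = 44634, which is strictly less than the density bound 357075/8 since 4 ∤ 345 (the parts of T(345, 4) cannot all be equal).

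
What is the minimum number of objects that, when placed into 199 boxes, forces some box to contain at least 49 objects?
n = (49 − 1)·199 + 1 = 9553

By the generalised pigeonhole principle, to guarantee some box contains ≥ r objects we need more than (r − 1) · k objects total. Threshold: n = (r − 1) · k + 1. With r = 49 and k = 199: n = 48 · 199 + 1 = 9552 + 1 = 9553. For n = 9552 = 48 · 199, we can put exactly 48 objects in every box, avoiding 49 in any single one — so 9553 is tight.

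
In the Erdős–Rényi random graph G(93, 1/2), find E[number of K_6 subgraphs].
E[# K_6] = C(93, 6) · (1/2)^C(6, 2) = 762245484 / 2^15 = 190561371/8192 ≈ 23261.886108

For each 6-subset S of vertices (there are C(93, 6) = 762245484 such S), let X_S = 1 if S induces a K_6 (all C(6, 2) = 15 edges present). Then P(X_S = 1) = (1/2)^15 = 1/32768. By linearity of expectation, E[# K_6] = C(93, 6) · (1/2)^15 = 762245484 / 32768 = 190561371/8192 ≈ 23261.886108.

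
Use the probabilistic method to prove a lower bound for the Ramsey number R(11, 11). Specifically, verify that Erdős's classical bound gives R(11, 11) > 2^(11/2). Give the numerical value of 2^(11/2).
2^(11/2) = 45.2548; so R(11, 11) > 45.2548

Colour each edge of K_n uniformly at random with red/blue. The expected number of monochromatic K_11 is C(n, 11) · 2 · 2^(−C(11,2)). If C(n, 11) · 2^(1 − C(11,2)) < 1, then with positive probability no monochromatic K_11 exists, so R(11, 11) > n. The standard estimate C(n, 11) ≤ n^11/11! shows this inequality holds whenever n ≤ 2^(11/2) (since 11! · 2^(C(11,2) − 1) > 2^(11^2/2) ≥ n^11). Hence R(11, 11) > 2^(11/2) = 45.2548.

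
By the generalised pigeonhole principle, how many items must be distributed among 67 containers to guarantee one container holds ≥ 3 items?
n = (3 − 1)·67 + 1 = 135

By the generalised pigeonhole principle, to guarantee some box contains ≥ r objects we need more than (r − 1) · k objects total. Threshold: n = (r − 1) · k + 1. With r = 3 and k = 67: n = 2 · 67 + 1 = 134 + 1 = 135. For n = 134 = 2 · 67, we can put exactly 2 objects in every box, avoiding 3 in any single one — so 135 is tight.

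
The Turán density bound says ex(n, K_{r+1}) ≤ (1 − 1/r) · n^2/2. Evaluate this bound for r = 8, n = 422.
Turán density bound = (7/8) · 422^2/2 = 311647/4 ≈ 77911.75

Turán's theorem: ex(n, K_{r+1}) is achieved by the complete r-partite Turán graph T(n, r) with parts as balanced as possible, and is at most (1 − 1/r) · n^2/2. For r = 8, n = 422: the density bound is (7/8) · 178084/2 = 311647/4 ≈ 77911.75. The integer-valued extremum is e(T(422, 8)) = 77911, which is strictly less than the density bound 311647/4 since 8 ∤ 422 (the parts of T(422, 8) cannot all be equal).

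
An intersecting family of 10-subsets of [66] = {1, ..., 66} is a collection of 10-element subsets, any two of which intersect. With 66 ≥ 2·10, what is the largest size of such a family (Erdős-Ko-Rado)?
max |F| = C(65, 9) = 31966749880

The Erdős-Ko-Rado theorem states: for n ≥ 2k, an intersecting family of k-subsets of an n-element set has size at most C(n − 1, k − 1), with equality for 'star' families {A ⊆ [n] : |A| = k, i ∈ A} (fix an element i). For n = 66, k = 10: C(65, 9) = 31966749880.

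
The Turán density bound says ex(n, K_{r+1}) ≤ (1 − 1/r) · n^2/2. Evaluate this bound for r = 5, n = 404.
Turán density bound = (4/5) · 404^2/2 = 326432/5 ≈ 65286.4

Turán's theorem: ex(n, K_{r+1}) is achieved by the complete r-partite Turán graph T(n, r) with parts as balanced as possible, and is at most (1 − 1/r) · n^2/2. For r = 5, n = 404: the density bound is (4/5) · 163216/2 = 326432/5 ≈ 65286.4. The integer-valued extremum is e(T(404, 5)) = 65286, which is strictly less than the density bound 326432/5 since 5 ∤ 404 (the parts of T(404, 5) cannot all be equal).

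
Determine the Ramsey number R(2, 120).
R(2, 120) = 120

R(2, k) = k for all k ≥ 2: in a 2-colouring of K_k, either some edge is red (a red K_2) or all edges are blue (a blue K_k). And K_{119} coloured all-blue has no blue K_120, so R(2, 120) > 119. Hence R(2, 120) = 120.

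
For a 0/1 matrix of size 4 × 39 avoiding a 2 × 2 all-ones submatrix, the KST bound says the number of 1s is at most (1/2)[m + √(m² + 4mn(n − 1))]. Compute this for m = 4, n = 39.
z(4, 39; 2, 2) ≤ (1/2)[4 + √(4² + 4·4·39·38)] = (1/2)[4 + √23728] = 79.0195

Kővári–Sós–Turán: let r_1, ..., r_4 be the row sums and z = Σ r_i the total number of 1s. Each pair of columns can share at most one row with both entries 1 (else a 2×2 all-ones block appears), so Σ_i C(r_i, 2) ≤ C(39, 2) = 741. By convexity Σ_i C(r_i, 2) ≥ 4·C(z/4, 2) = z(z − 4)/(2·4), giving z² − 4z − 4·39·38 ≤ 0 and hence z ≤ (1/2)[4 + √(16 + 4·5928)] = (1/2)[4 + √23728] ≈ (1/2)(4 + 154.039) = 79.0195.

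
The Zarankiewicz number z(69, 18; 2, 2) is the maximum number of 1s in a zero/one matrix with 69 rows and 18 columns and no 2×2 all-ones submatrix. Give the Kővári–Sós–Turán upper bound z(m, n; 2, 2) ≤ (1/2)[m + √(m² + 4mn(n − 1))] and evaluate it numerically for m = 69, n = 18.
z(69, 18; 2, 2) ≤ (1/2)[69 + √(69² + 4·69·18·17)] = (1/2)[69 + √89217] = 183.8461

Kővári–Sós–Turán: let r_1, ..., r_69 be the row sums and z = Σ r_i the total number of 1s. Each pair of columns can share at most one row with both entries 1 (else a 2×2 all-ones block appears), so Σ_i C(r_i, 2) ≤ C(18, 2) = 153. By convexity Σ_i C(r_i, 2) ≥ 69·C(z/69, 2) = z(z − 69)/(2·69), giving z² − 69z − 69·18·17 ≤ 0 and hence z ≤ (1/2)[69 + √(4761 + 4·21114)] = (1/2)[69 + √89217] ≈ (1/2)(69 + 298.6921) = 183.8461.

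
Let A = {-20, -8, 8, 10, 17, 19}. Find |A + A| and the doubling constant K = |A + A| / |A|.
K = |A + A| / |A| = 20/6 = 10/3

Enumerate A + A = {a + b : a, b ∈ A}. With |A| = 6, there are |A|^2 = 36 ordered sum pairs; collecting distinct values, A + A = {-40, -28, -16, -12, -10, -3, -1, 0, 2, 9, 11, 16, 18, 20, 25, 27, 29, 34, 36, 38}, so |A + A| = 20. Thus K = 20/6 = 10/3. For comparison, the minimum possible |A + A| over all 6-element sets is 2·6 − 1 = 11 (so min K = 11/6), attained only by arithmetic progressions.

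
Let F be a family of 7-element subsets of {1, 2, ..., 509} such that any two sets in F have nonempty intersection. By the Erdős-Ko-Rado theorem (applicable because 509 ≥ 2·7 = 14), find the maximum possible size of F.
max |F| = C(508, 6) = 23172857535828

Erdős-Ko-Rado (1961): when n ≥ 2k, max |F| = C(n−1, k−1). The bound is attained by the star {A : i ∈ A} for any fixed i ∈ [n]. Here C(509−1, 7−1) = C(508, 6) = 23172857535828.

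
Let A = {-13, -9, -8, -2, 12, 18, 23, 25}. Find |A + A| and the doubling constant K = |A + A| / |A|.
K = |A + A| / |A| = 33/8

Enumerate A + A = {a + b : a, b ∈ A}. With |A| = 8, there are |A|^2 = 64 ordered sum pairs; collecting distinct values, A + A = {-26, -22, -21, -18, -17, -16, -15, -11, -10, -4, -1, 3, 4, 5, 9, 10, 12, 14, 15, 16, 17, 21, 23, 24, 30, 35, 36, 37, 41, 43, 46, 48, 50}, so |A + A| = 33. Thus K = 33/8. For comparison, the minimum possible |A + A| over all 8-element sets is 2·8 − 1 = 15 (so min K = 15/8), attained only by arithmetic progressions.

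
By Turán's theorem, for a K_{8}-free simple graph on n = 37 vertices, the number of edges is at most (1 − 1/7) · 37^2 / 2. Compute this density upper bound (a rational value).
Turán density bound = (6/7) · 37^2/2 = 4107/7 ≈ 586.7143

Turán's theorem: ex(n, K_{r+1}) is achieved by the complete r-partite Turán graph T(n, r) with parts as balanced as possible, and is at most (1 − 1/r) · n^2/2. For r = 7, n = 37: the density bound is (6/7) · 1369/2 = 4107/7 ≈ 586.7143. The integer-valued extremum is e(T(37, 7)) = 586, which is strictly less than the density bound 4107/7 since 7 ∤ 37 (the parts of T(37, 7) cannot all be equal).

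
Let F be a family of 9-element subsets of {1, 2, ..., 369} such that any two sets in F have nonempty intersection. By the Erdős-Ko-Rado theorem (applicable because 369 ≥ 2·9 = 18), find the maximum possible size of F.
max |F| = C(368, 8) = 7726647337415578

The Erdős-Ko-Rado theorem states: for n ≥ 2k, an intersecting family of k-subsets of an n-element set has size at most C(n − 1, k − 1), with equality for 'star' families {A ⊆ [n] : |A| = k, i ∈ A} (fix an element i). For n = 369, k = 9: C(368, 8) = 7726647337415578.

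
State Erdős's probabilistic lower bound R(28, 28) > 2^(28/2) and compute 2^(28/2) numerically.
2^(28/2) = 16384; so R(28, 28) > 16384

Colour each edge of K_n uniformly at random with red/blue. The expected number of monochromatic K_28 is C(n, 28) · 2 · 2^(−C(28,2)). If C(n, 28) · 2^(1 − C(28,2)) < 1, then with positive probability no monochromatic K_28 exists, so R(28, 28) > n. The standard estimate C(n, 28) ≤ n^28/28! shows this inequality holds whenever n ≤ 2^(28/2) (since 28! · 2^(C(28,2) − 1) > 2^(28^2/2) ≥ n^28). Hence R(28, 28) > 2^(28/2) = 16384.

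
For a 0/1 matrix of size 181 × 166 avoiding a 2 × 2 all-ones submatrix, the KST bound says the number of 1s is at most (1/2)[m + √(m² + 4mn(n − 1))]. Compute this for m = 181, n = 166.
z(181, 166; 2, 2) ≤ (1/2)[181 + √(181² + 4·181·166·165)] = (1/2)[181 + √19863121] = 2318.9031

Kővári–Sós–Turán: let r_1, ..., r_181 be the row sums and z = Σ r_i the total number of 1s. Each pair of columns can share at most one row with both entries 1 (else a 2×2 all-ones block appears), so Σ_i C(r_i, 2) ≤ C(166, 2) = 13695. By convexity Σ_i C(r_i, 2) ≥ 181·C(z/181, 2) = z(z − 181)/(2·181), giving z² − 181z − 181·166·165 ≤ 0 and hence z ≤ (1/2)[181 + √(32761 + 4·4957590)] = (1/2)[181 + √19863121] ≈ (1/2)(181 + 4456.8061) = 2318.9031.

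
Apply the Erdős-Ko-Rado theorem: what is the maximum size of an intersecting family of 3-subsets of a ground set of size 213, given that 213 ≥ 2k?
max |F| = C(212, 2) = 22366

Erdős-Ko-Rado (1961): when n ≥ 2k, max |F| = C(n−1, k−1). The bound is attained by the star {A : i ∈ A} for any fixed i ∈ [n]. Here C(213−1, 3−1) = C(212, 2) = 22366.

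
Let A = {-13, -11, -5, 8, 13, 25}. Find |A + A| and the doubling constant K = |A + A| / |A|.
K = |A + A| / |A| = 21/6 = 7/2

Enumerate A + A = {a + b : a, b ∈ A}. With |A| = 6, there are |A|^2 = 36 ordered sum pairs; collecting distinct values, A + A = {-26, -24, -22, -18, -16, -10, -5, -3, 0, 2, 3, 8, 12, 14, 16, 20, 21, 26, 33, 38, 50}, so |A + A| = 21. Thus K = 21/6 = 7/2. For comparison, the minimum possible |A + A| over all 6-element sets is 2·6 − 1 = 11 (so min K = 11/6), attained only by arithmetic progressions.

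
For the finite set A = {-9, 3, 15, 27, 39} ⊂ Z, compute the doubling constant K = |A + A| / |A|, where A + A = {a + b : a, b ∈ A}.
K = |A + A| / |A| = 9/5

Enumerate A + A = {a + b : a, b ∈ A}. With |A| = 5, there are |A|^2 = 25 ordered sum pairs; collecting distinct values, A + A = {-18, -6, 6, 18, 30, 42, 54, 66, 78}, so |A + A| = 9. Thus K = 9/5. Here |A + A| = 2|A| − 1 = 9, the minimum possible — so K = 9/5 is minimal, which holds iff A is an arithmetic progression.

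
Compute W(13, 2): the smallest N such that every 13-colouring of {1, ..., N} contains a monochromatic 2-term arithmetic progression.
W(13, 2) = 13 + 1 = 14

A 2-term AP is any pair of integers, so a monochromatic 2-AP exists iff some colour is used at least twice. With 13 colours, the colouring i ↦ i on {1, ..., 13} uses each colour once, avoiding any monochromatic pair, so W(13, 2) > 13. For {1, ..., 14}, pigeonhole forces two integers of the same colour, which form a monochromatic 2-AP. Hence W(13, 2) = 14.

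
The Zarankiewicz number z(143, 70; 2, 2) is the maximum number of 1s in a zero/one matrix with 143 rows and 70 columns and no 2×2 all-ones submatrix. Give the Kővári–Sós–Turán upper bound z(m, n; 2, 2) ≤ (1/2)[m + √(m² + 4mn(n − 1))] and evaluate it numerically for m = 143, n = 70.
z(143, 70; 2, 2) ≤ (1/2)[143 + √(143² + 4·143·70·69)] = (1/2)[143 + √2783209] = 905.6476

Kővári–Sós–Turán: let r_1, ..., r_143 be the row sums and z = Σ r_i the total number of 1s. Each pair of columns can share at most one row with both entries 1 (else a 2×2 all-ones block appears), so Σ_i C(r_i, 2) ≤ C(70, 2) = 2415. By convexity Σ_i C(r_i, 2) ≥ 143·C(z/143, 2) = z(z − 143)/(2·143), giving z² − 143z − 143·70·69 ≤ 0 and hence z ≤ (1/2)[143 + √(20449 + 4·690690)] = (1/2)[143 + √2783209] ≈ (1/2)(143 + 1668.2952) = 905.6476.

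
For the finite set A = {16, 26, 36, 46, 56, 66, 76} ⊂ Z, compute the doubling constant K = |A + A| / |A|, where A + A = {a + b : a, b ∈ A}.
K = |A + A| / |A| = 13/7

Enumerate A + A = {a + b : a, b ∈ A}. With |A| = 7, there are |A|^2 = 49 ordered sum pairs; collecting distinct values, A + A = {32, 42, 52, 62, 72, 82, 92, 102, 112, 122, 132, 142, 152}, so |A + A| = 13. Thus K = 13/7. Here |A + A| = 2|A| − 1 = 13, the minimum possible — so K = 13/7 is minimal, which holds iff A is an arithmetic progression.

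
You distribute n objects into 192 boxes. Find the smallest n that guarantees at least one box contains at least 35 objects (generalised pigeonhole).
n = (35 − 1)·192 + 1 = 6529

By the generalised pigeonhole principle, to guarantee some box contains ≥ r objects we need more than (r − 1) · k objects total. Threshold: n = (r − 1) · k + 1. With r = 35 and k = 192: n = 34 · 192 + 1 = 6528 + 1 = 6529. For n = 6528 = 34 · 192, we can put exactly 34 objects in every box, avoiding 35 in any single one — so 6529 is tight.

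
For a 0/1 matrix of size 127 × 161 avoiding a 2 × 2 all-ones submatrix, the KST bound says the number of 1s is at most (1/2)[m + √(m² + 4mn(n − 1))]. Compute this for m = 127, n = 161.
z(127, 161; 2, 2) ≤ (1/2)[127 + √(127² + 4·127·161·160)] = (1/2)[127 + √13102209] = 1873.3487

Kővári–Sós–Turán: let r_1, ..., r_127 be the row sums and z = Σ r_i the total number of 1s. Each pair of columns can share at most one row with both entries 1 (else a 2×2 all-ones block appears), so Σ_i C(r_i, 2) ≤ C(161, 2) = 12880. By convexity Σ_i C(r_i, 2) ≥ 127·C(z/127, 2) = z(z − 127)/(2·127), giving z² − 127z − 127·161·160 ≤ 0 and hence z ≤ (1/2)[127 + √(16129 + 4·3271520)] = (1/2)[127 + √13102209] ≈ (1/2)(127 + 3619.6974) = 1873.3487.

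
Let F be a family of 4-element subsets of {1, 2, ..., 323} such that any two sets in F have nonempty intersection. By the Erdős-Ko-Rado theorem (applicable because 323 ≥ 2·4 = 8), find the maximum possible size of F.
max |F| = C(322, 3) = 5512640

The Erdős-Ko-Rado theorem states: for n ≥ 2k, an intersecting family of k-subsets of an n-element set has size at most C(n − 1, k − 1), with equality for 'star' families {A ⊆ [n] : |A| = k, i ∈ A} (fix an element i). For n = 323, k = 4: C(322, 3) = 5512640.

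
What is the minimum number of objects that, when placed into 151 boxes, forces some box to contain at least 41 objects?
n = (41 − 1)·151 + 1 = 6041

By the generalised pigeonhole principle, to guarantee some box contains ≥ r objects we need more than (r − 1) · k objects total. Threshold: n = (r − 1) · k + 1. With r = 41 and k = 151: n = 40 · 151 + 1 = 6040 + 1 = 6041. For n = 6040 = 40 · 151, we can put exactly 40 objects in every box, avoiding 41 in any single one — so 6041 is tight.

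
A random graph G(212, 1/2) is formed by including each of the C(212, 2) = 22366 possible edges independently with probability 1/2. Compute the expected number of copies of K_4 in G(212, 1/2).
E[# K_4] = C(212, 4) · (1/2)^C(4, 2) = 81803645 / 2^6 = 1278181.953125

For each 4-subset S of vertices (there are C(212, 4) = 81803645 such S), let X_S = 1 if S induces a K_4 (all C(4, 2) = 6 edges present). Then P(X_S = 1) = (1/2)^6 = 1/64. By linearity of expectation, E[# K_4] = C(212, 4) · (1/2)^6 = 81803645 / 64 = 1278181.953125.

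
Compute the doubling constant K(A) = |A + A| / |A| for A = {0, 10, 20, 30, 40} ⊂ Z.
K = |A + A| / |A| = 9/5

Enumerate A + A = {a + b : a, b ∈ A}. With |A| = 5, there are |A|^2 = 25 ordered sum pairs; collecting distinct values, A + A = {0, 10, 20, 30, 40, 50, 60, 70, 80}, so |A + A| = 9. Thus K = 9/5. Here |A + A| = 2|A| − 1 = 9, the minimum possible — so K = 9/5 is minimal, which holds iff A is an arithmetic progression.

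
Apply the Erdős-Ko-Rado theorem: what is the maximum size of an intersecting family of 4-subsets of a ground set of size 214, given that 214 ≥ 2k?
max |F| = C(213, 3) = 1587986

The Erdős-Ko-Rado theorem states: for n ≥ 2k, an intersecting family of k-subsets of an n-element set has size at most C(n − 1, k − 1), with equality for 'star' families {A ⊆ [n] : |A| = k, i ∈ A} (fix an element i). For n = 214, k = 4: C(213, 3) = 1587986.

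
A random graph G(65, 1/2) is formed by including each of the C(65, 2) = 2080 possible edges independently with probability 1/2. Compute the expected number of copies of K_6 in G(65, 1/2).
E[# K_6] = C(65, 6) · (1/2)^C(6, 2) = 82598880 / 2^15 = 2581215/1024 ≈ 2520.717773

For each 6-subset S of vertices (there are C(65, 6) = 82598880 such S), let X_S = 1 if S induces a K_6 (all C(6, 2) = 15 edges present). Then P(X_S = 1) = (1/2)^15 = 1/32768. By linearity of expectation, E[# K_6] = C(65, 6) · (1/2)^15 = 82598880 / 32768 = 2581215/1024 ≈ 2520.717773.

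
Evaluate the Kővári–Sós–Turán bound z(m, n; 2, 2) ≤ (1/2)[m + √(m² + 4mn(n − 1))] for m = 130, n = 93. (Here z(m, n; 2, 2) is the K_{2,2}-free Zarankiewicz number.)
z(130, 93; 2, 2) ≤ (1/2)[130 + √(130² + 4·130·93·92)] = (1/2)[130 + √4466020] = 1121.648

Kővári–Sós–Turán: let r_1, ..., r_130 be the row sums and z = Σ r_i the total number of 1s. Each pair of columns can share at most one row with both entries 1 (else a 2×2 all-ones block appears), so Σ_i C(r_i, 2) ≤ C(93, 2) = 4278. By convexity Σ_i C(r_i, 2) ≥ 130·C(z/130, 2) = z(z − 130)/(2·130), giving z² − 130z − 130·93·92 ≤ 0 and hence z ≤ (1/2)[130 + √(16900 + 4·1112280)] = (1/2)[130 + √4466020] ≈ (1/2)(130 + 2113.296) = 1121.648.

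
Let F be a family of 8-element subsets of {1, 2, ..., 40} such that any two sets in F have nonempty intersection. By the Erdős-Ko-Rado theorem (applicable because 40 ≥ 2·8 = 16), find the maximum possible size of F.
max |F| = C(39, 7) = 15380937

The Erdős-Ko-Rado theorem states: for n ≥ 2k, an intersecting family of k-subsets of an n-element set has size at most C(n − 1, k − 1), with equality for 'star' families {A ⊆ [n] : |A| = k, i ∈ A} (fix an element i). For n = 40, k = 8: C(39, 7) = 15380937.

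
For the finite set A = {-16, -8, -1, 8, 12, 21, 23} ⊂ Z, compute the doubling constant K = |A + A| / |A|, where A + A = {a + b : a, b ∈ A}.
K = |A + A| / |A| = 26/7

Enumerate A + A = {a + b : a, b ∈ A}. With |A| = 7, there are |A|^2 = 49 ordered sum pairs; collecting distinct values, A + A = {-32, -24, -17, -16, -9, -8, -4, -2, 0, 4, 5, 7, 11, 13, 15, 16, 20, 22, 24, 29, 31, 33, 35, 42, 44, 46}, so |A + A| = 26. Thus K = 26/7. For comparison, the minimum possible |A + A| over all 7-element sets is 2·7 − 1 = 13 (so min K = 13/7), attained only by arithmetic progressions.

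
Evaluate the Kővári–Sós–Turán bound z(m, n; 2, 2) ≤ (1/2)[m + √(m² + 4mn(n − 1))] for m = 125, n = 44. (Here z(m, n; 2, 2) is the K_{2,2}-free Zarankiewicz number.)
z(125, 44; 2, 2) ≤ (1/2)[125 + √(125² + 4·125·44·43)] = (1/2)[125 + √961625] = 552.8124

Kővári–Sós–Turán: let r_1, ..., r_125 be the row sums and z = Σ r_i the total number of 1s. Each pair of columns can share at most one row with both entries 1 (else a 2×2 all-ones block appears), so Σ_i C(r_i, 2) ≤ C(44, 2) = 946. By convexity Σ_i C(r_i, 2) ≥ 125·C(z/125, 2) = z(z − 125)/(2·125), giving z² − 125z − 125·44·43 ≤ 0 and hence z ≤ (1/2)[125 + √(15625 + 4·236500)] = (1/2)[125 + √961625] ≈ (1/2)(125 + 980.6248) = 552.8124.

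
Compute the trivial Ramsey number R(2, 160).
R(2, 160) = 160

R(2, k) = k for all k ≥ 2: in a 2-colouring of K_k, either some edge is red (a red K_2) or all edges are blue (a blue K_k). And K_{159} coloured all-blue has no blue K_160, so R(2, 160) > 159. Hence R(2, 160) = 160.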